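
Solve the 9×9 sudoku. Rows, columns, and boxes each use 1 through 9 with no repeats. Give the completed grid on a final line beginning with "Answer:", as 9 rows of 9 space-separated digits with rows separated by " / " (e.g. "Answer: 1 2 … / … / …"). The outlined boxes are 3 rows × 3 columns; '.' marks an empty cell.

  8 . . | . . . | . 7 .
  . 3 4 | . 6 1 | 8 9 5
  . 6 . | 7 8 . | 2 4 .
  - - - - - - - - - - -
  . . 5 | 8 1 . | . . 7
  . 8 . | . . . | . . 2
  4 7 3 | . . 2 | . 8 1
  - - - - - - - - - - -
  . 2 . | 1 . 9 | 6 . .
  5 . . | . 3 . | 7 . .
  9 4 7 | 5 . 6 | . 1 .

Step 1. [r9c7∈{3}] r9c7's peers cover all but 3. So r9c7=3.
Step 2. [r1c3∈{1,2,9}] col 3 places 2 nowhere but r1c3, so r1c3=2.
Step 3. [r1c2∈{1,5,9}] col 2 places 5 nowhere but r1c2 ⇒ r1c2=5.
Step 4. [r5c6∈{3,4,5,7}] across col 6, 7 lands solely at r5c6 ⇒ r5c6=7.
Step 5. [r8c6∈{4,8}] 8 has one home in col 6: r8c6, so r8c6=8.
Step 6. [r4c2∈{9}] r4c2 is down to just 9 ⇒ r4c2=9.
Step 7. [r4c7∈{4}] r4c7 has the single candidate 4 ⇒ r4c7=4.
Step 8. [r4c6∈{3}] nothing but 3 survives at r4c6, so r4c6=3.
Step 9. [r1c4∈{3,4,9}] in col 4, 3 fits only at r1c4 ⇒ r1c4=3.
Step 10. [r1c5∈{4,9}] row 1 places 9 nowhere but r1c5. So r1c5=9.
Step 11. [r8c3∈{1,6}] row 8 places 6 nowhere but r8c3, so r8c3=6.
Step 12. [r5c8∈{3,5,6}] in row 5, 3 fits only at r5c8 ⇒ r5c8=3.
Step 13. [r6c5∈{5}] only 5 remains possible at r6c5. So r6c5=5.
Step 14. [r6c4∈{6,9}] in row 6, 6 fits only at r6c4. So r6c4=6.
Step 15. [r5c3∈{1}] r5c3 has the single candidate 1 ⇒ r5c3=1.
Step 16. [r5c5∈{4}] r5c5 has the single candidate 4, so r5c5=4.
Step 17. [r8c4∈{2,4}] across col 4, 4 lands solely at r8c4, so r8c4=4.
Step 18. [r7c9∈{4,8}] across row 7, 4 lands solely at r7c9. So r7c9=4.
Step 19. [r5c7∈{5,9}] across row 5, 5 lands solely at r5c7. So r5c7=5.
Step 20. [r4c8∈{6}] r4c8's peers cover all but 6 ⇒ r4c8=6.
Step 21. [r8c9∈{9}] r8c9's peers cover all but 9, so r8c9=9.
Step 22. [r7c5∈{7}] nothing but 7 survives at r7c5 ⇒ r7c5=7.
Step 23. [r2c1∈{7}] only 7 remains possible at r2c1. So r2c1=7.
Step 24. [r2c4∈{2}] r2c4 is down to just 2, so r2c4=2.
Step 25. [r8c2∈{1}] r8c2 has the single candidate 1. So r8c2=1.
Step 26. [r3c3∈{9}] only 9 remains possible at r3c3, so r3c3=9.
Step 27. [r1c7∈{1}] r1c7 has the single candidate 1, so r1c7=1.
Step 28. [r4c1∈{2}] r4c1 is down to just 2 ⇒ r4c1=2.
Step 29. [r6c7∈{9}] only 9 remains possible at r6c7 ⇒ r6c7=9.
Step 30. [r5c4∈{9}] nothing but 9 survives at r5c4 ⇒ r5c4=9.
Step 31. [r7c8∈{5}] nothing but 5 survives at r7c8 ⇒ r7c8=5.
Step 32. [r7c1∈{3}] r7c1's peers cover all but 3, so r7c1=3.
Step 33. [r1c9∈{6}] r1c9 has the single candidate 6, so r1c9=6.
Step 34. [r8c8∈{2}] nothing but 2 survives at r8c8. So r8c8=2.
Step 35. [r9c5∈{2}] nothing but 2 survives at r9c5. So r9c5=2.
Step 36. [r7c3∈{8}] only 8 remains possible at r7c3 ⇒ r7c3=8.
Step 37. [r3c1∈{1}] r3c1's peers cover all but 1 ⇒ r3c1=1.
Step 38. [r3c9∈{3}] r3c9's peers cover all but 3, so r3c9=3.
Step 39. [r5c1∈{6}] nothing but 6 survives at r5c1 ⇒ r5c1=6.
Step 40. [r1c6∈{4}] r1c6's peers cover all but 4. So r1c6=4.
Step 41. [r9c9∈{8}] nothing but 8 survives at r9c9. So r9c9=8.
Step 42. [r3c6∈{5}] r3c6 is down to just 5. So r3c6=5.

Answer: 8 5 2 3 9 4 1 7 6 / 7 3 4 2 6 1 8 9 5 / 1 6 9 7 8 5 2 4 3 / 2 9 5 8 1 3 4 6 7 / 6 8 1 9 4 7 5 3 2 / 4 7 3 6 5 2 9 8 1 / 3 2 8 1 7 9 6 5 4 / 5 1 6 4 3 8 7 2 9 / 9 4 7 5 2 6 3 1 8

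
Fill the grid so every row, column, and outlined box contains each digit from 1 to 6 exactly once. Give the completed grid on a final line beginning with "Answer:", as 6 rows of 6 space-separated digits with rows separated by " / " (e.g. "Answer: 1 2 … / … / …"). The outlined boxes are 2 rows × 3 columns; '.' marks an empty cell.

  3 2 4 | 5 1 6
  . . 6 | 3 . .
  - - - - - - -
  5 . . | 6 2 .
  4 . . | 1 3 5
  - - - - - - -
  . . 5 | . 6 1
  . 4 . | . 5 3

Step 1. [r5c1∈{2}] nothing but 2 survives at r5c1, so r5c1=2.
Step 2. [r3c3∈{1,3}] in col 3, 3 fits only at r3c3 ⇒ r3c3=3.
Step 3. [r2c1∈{1}] r2c1's peers cover all but 1, so r2c1=1.
Step 4. [r2c6∈{2,4}] 2 has one home in row 2: r2c6. So r2c6=2.
Step 5. [r6c4∈{2}] r6c4's peers cover all but 2, so r6c4=2.
Step 6. [r6c3∈{1}] only 1 remains possible at r6c3, so r6c3=1.
Step 7. [r2c2∈{5}] r2c2 is down to just 5. So r2c2=5.
Step 8. [r5c2∈{3}] only 3 remains possible at r5c2 ⇒ r5c2=3.
Step 9. [r5c4∈{4}] only 4 remains possible at r5c4, so r5c4=4.
Step 10. [r6c1∈{6}] only 6 remains possible at r6c1. So r6c1=6.
Step 11. [r3c2∈{1}] r3c2's peers cover all but 1. So r3c2=1.
Step 12. [r2c5∈{4}] r2c5's peers cover all but 4 ⇒ r2c5=4.
Step 13. [r4c2∈{6}] nothing but 6 survives at r4c2 ⇒ r4c2=6.
Step 14. [r4c3∈{2}] nothing but 2 survives at r4c3 ⇒ r4c3=2.
Step 15. [r3c6∈{4}] r3c6's peers cover all but 4. So r3c6=4.

Answer: 3 2 4 5 1 6 / 1 5 6 3 4 2 / 5 1 3 6 2 4 / 4 6 2 1 3 5 / 2 3 5 4 6 1 / 6 4 1 2 5 3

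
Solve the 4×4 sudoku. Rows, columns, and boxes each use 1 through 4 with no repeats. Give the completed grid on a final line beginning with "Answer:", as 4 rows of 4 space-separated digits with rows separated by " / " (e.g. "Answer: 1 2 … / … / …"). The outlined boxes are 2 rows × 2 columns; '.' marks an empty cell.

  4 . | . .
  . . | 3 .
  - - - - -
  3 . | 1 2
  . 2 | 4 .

Step 1. [r2c2∈{1}] only 1 remains possible at r2c2, so r2c2=1.
Step 2. [r4c4∈{3}] r4c4 has the single candidate 3, so r4c4=3.
Step 3. [r2c1∈{2}] nothing but 2 survives at r2c1 ⇒ r2c1=2.
Step 4. [r4c1∈{1}] r4c1 has the single candidate 1, so r4c1=1.
Step 5. [r1c3∈{2}] r1c3 is down to just 2. So r1c3=2.
Step 6. [r1c2∈{3}] nothing but 3 survives at r1c2, so r1c2=3.
Step 7. [r2c4∈{4}] only 4 remains possible at r2c4. So r2c4=4.
Step 8. [r1c4∈{1}] r1c4's peers cover all but 1. So r1c4=1.
Step 9. [r3c2∈{4}] r3c2 has the single candidate 4, so r3c2=4.

Answer: 4 3 2 1 / 2 1 3 4 / 3 4 1 2 / 1 2 4 3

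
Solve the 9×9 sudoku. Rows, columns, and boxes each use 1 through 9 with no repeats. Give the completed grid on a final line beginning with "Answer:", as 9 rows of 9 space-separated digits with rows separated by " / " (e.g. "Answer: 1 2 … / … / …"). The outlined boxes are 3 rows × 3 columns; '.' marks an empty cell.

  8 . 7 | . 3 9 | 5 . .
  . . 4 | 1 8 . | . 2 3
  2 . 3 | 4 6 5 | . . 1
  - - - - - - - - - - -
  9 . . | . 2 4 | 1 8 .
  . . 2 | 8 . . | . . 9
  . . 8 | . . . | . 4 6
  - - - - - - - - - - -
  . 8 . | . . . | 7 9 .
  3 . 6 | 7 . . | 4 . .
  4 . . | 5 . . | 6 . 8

Step 1. [r4c3∈{5}] only 5 remains possible at r4c3 ⇒ r4c3=5.
Step 2. [r9c2∈{1,2,7,9}] across row 9, 7 lands solely at r9c2, so r9c2=7.
Step 3. [r7c3∈{1}] nothing but 1 survives at r7c3, so r7c3=1.
Step 4. [r9c6∈{1,2,3}] in row 9, 2 fits only at r9c6, so r9c6=2.
Step 5. [r5c7∈{3}] nothing but 3 survives at r5c7. So r5c7=3.
Step 6. [r6c5∈{1,5,7,9}] across row 6, 5 lands solely at r6c5 ⇒ r6c5=5.
Step 7. [r5c5∈{1,7}] across col 5, 7 lands solely at r5c5, so r5c5=7.
Step 8. [r8c2∈{2,5,9}] col 2 places 2 nowhere but r8c2. So r8c2=2.
Step 9. [r2c2∈{5,6,9}] across col 2, 5 lands solely at r2c2. So r2c2=5.
Step 10. [r1c2∈{1,6}] in row 1, 1 fits only at r1c2. So r1c2=1.
Step 11. [r6c2∈{3}] nothing but 3 survives at r6c2. So r6c2=3.
Step 12. [r4c2∈{6}] r4c2's peers cover all but 6. So r4c2=6.
Step 13. [r6c6∈{1}] r6c6 has the single candidate 1, so r6c6=1.
Step 14. [r8c9∈{5}] r8c9 is down to just 5, so r8c9=5.
Step 15. [r8c8∈{1}] r8c8's peers cover all but 1 ⇒ r8c8=1.
Step 16. [r7c6∈{3,6}] col 6 places 3 nowhere but r7c6. So r7c6=3.
Step 17. [r8c5∈{9}] r8c5's peers cover all but 9. So r8c5=9.
Step 18. [r3c2∈{9}] r3c2 has the single candidate 9, so r3c2=9.
Step 19. [r2c6∈{7}] r2c6 has the single candidate 7. So r2c6=7.
Step 20. [r4c9∈{7}] nothing but 7 survives at r4c9. So r4c9=7.
Step 21. [r9c5∈{1}] r9c5 is down to just 1, so r9c5=1.
Step 22. [r7c9∈{2}] nothing but 2 survives at r7c9, so r7c9=2.
Step 23. [r2c7∈{9}] only 9 remains possible at r2c7, so r2c7=9.
Step 24. [r9c3∈{9}] r9c3 has the single candidate 9 ⇒ r9c3=9.
Step 25. [r7c5∈{4}] only 4 remains possible at r7c5. So r7c5=4.
Step 26. [r5c2∈{4}] only 4 remains possible at r5c2, so r5c2=4.
Step 27. [r6c7∈{2}] nothing but 2 survives at r6c7 ⇒ r6c7=2.
Step 28. [r1c4∈{2}] r1c4's peers cover all but 2 ⇒ r1c4=2.
Step 29. [r6c4∈{9}] r6c4's peers cover all but 9. So r6c4=9.
Step 30. [r7c4∈{6}] nothing but 6 survives at r7c4 ⇒ r7c4=6.
Step 31. [r8c6∈{8}] nothing but 8 survives at r8c6 ⇒ r8c6=8.
Step 32. [r1c8∈{6}] only 6 remains possible at r1c8. So r1c8=6.
Step 33. [r9c8∈{3}] r9c8 has the single candidate 3, so r9c8=3.
Step 34. [r7c1∈{5}] nothing but 5 survives at r7c1. So r7c1=5.
Step 35. [r3c8∈{7}] nothing but 7 survives at r3c8 ⇒ r3c8=7.
Step 36. [r5c8∈{5}] only 5 remains possible at r5c8. So r5c8=5.
Step 37. [r1c9∈{4}] nothing but 4 survives at r1c9. So r1c9=4.
Step 38. [r3c7∈{8}] r3c7 is down to just 8. So r3c7=8.
Step 39. [r5c1∈{1}] nothing but 1 survives at r5c1. So r5c1=1.
Step 40. [r6c1∈{7}] r6c1 has the single candidate 7 ⇒ r6c1=7.
Step 41. [r4c4∈{3}] only 3 remains possible at r4c4, so r4c4=3.
Step 42. [r5c6∈{6}] nothing but 6 survives at r5c6, so r5c6=6.
Step 43. [r2c1∈{6}] nothing but 6 survives at r2c1. So r2c1=6.

Answer: 8 1 7 2 3 9 5 6 4 / 6 5 4 1 8 7 9 2 3 / 2 9 3 4 6 5 8 7 1 / 9 6 5 3 2 4 1 8 7 / 1 4 2 8 7 6 3 5 9 / 7 3 8 9 5 1 2 4 6 / 5 8 1 6 4 3 7 9 2 / 3 2 6 7 9 8 4 1 5 / 4 7 9 5 1 2 6 3 8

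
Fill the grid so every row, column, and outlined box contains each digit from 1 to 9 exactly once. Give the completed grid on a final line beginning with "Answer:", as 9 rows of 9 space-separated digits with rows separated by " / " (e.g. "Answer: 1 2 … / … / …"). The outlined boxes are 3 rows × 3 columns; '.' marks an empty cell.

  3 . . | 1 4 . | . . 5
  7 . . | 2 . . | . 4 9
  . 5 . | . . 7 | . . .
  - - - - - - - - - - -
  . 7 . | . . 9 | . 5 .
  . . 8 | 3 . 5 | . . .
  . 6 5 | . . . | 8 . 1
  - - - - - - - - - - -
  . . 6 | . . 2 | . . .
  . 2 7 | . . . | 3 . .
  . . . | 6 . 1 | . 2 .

Step 1. [r3c1∈{1,2,4,6,8,9}] col 1 places 6 nowhere but r3c1. So r3c1=6.
Step 2. [r2c5∈{3,5,6,8}] in row 2, 5 fits only at r2c5, so r2c5=5.
Step 3. [r4c3∈{1,2,3,4}] in box 4, 3 fits only at r4c3, so r4c3=3.
Step 4. [r6c6∈{4}] only 4 remains possible at r6c6, so r6c6=4.
Step 5. [r8c6∈{8}] r8c6 is down to just 8, so r8c6=8.
Step 6. [r8c5∈{9}] r8c5's peers cover all but 9 ⇒ r8c5=9.
Step 7. [r3c3∈{1,2,4,9}] in row 3, 4 fits only at r3c3, so r3c3=4.
Step 8. [r9c3∈{9}] nothing but 9 survives at r9c3 ⇒ r9c3=9.
Step 9. [r2c2∈{1,8}] row 2 places 8 nowhere but r2c2 ⇒ r2c2=8.
Step 10. [r1c8∈{6,7,8}] in row 1, 8 fits only at r1c8, so r1c8=8.
Step 11. [r1c7∈{2,6,7}] across row 1, 7 lands solely at r1c7, so r1c7=7.
Step 12. [r6c4∈{7}] r6c4's peers cover all but 7. So r6c4=7.
Step 13. [r2c7∈{1,6}] across box 3, 6 lands solely at r2c7, so r2c7=6.
Step 14. [r6c5∈{2}] only 2 remains possible at r6c5 ⇒ r6c5=2.
Step 15. [r6c1∈{9}] only 9 remains possible at r6c1 ⇒ r6c1=9.
Step 16. [r3c9∈{2,3}] 3 has one home in col 9: r3c9, so r3c9=3.
Step 17. [r3c7∈{1,2}] in row 3, 2 fits only at r3c7, so r3c7=2.
Step 18. [r7c7∈{1,4,5,9}] 1 has one home in col 7: r7c7. So r7c7=1.
Step 19. [r4c7∈{4}] r4c7 is down to just 4 ⇒ r4c7=4.
Step 20. [r5c2∈{1,4}] across col 2, 1 lands solely at r5c2 ⇒ r5c2=1.
Step 21. [r5c1∈{2,4}] across row 5, 4 lands solely at r5c1, so r5c1=4.
Step 22. [r5c5∈{6}] r5c5 is down to just 6, so r5c5=6.
Step 23. [r7c8∈{7,9}] across row 7, 9 lands solely at r7c8, so r7c8=9.
Step 24. [r3c5∈{8}] only 8 remains possible at r3c5 ⇒ r3c5=8.
Step 25. [r4c9∈{2,6}] row 4 places 6 nowhere but r4c9 ⇒ r4c9=6.
Step 26. [r8c9∈{4}] r8c9 has the single candidate 4. So r8c9=4.
Step 27. [r9c2∈{3,4}] r9c2 is the only open cell in row 9 admitting 4 ⇒ r9c2=4.
Step 28. [r9c5∈{3,7}] in row 9, 3 fits only at r9c5, so r9c5=3.
Step 29. [r9c9∈{7,8}] 7 has one home in row 9: r9c9 ⇒ r9c9=7.
Step 30. [r9c1∈{5,8}] row 9 places 8 nowhere but r9c1 ⇒ r9c1=8.
Step 31. [r7c1∈{5}] r7c1 has the single candidate 5, so r7c1=5.
Step 32. [r5c9∈{2}] nothing but 2 survives at r5c9. So r5c9=2.
Step 33. [r5c7∈{9}] r5c7's peers cover all but 9 ⇒ r5c7=9.
Step 34. [r2c6∈{3}] r2c6's peers cover all but 3 ⇒ r2c6=3.
Step 35. [r4c5∈{1}] only 1 remains possible at r4c5 ⇒ r4c5=1.
Step 36. [r1c2∈{9}] nothing but 9 survives at r1c2, so r1c2=9.
Step 37. [r8c8∈{6}] r8c8 is down to just 6. So r8c8=6.
Step 38. [r7c9∈{8}] r7c9's peers cover all but 8 ⇒ r7c9=8.
Step 39. [r4c4∈{8}] r4c4 is down to just 8, so r4c4=8.
Step 40. [r9c7∈{5}] r9c7's peers cover all but 5. So r9c7=5.
Step 41. [r3c8∈{1}] nothing but 1 survives at r3c8 ⇒ r3c8=1.
Step 42. [r7c5∈{7}] nothing but 7 survives at r7c5, so r7c5=7.
Step 43. [r7c4∈{4}] only 4 remains possible at r7c4 ⇒ r7c4=4.
Step 44. [r6c8∈{3}] r6c8 has the single candidate 3, so r6c8=3.
Step 45. [r8c1∈{1}] r8c1's peers cover all but 1, so r8c1=1.
Step 46. [r1c3∈{2}] r1c3 is down to just 2. So r1c3=2.
Step 47. [r8c4∈{5}] only 5 remains possible at r8c4 ⇒ r8c4=5.
Step 48. [r3c4∈{9}] r3c4's peers cover all but 9. So r3c4=9.
Step 49. [r5c8∈{7}] nothing but 7 survives at r5c8. So r5c8=7.
Step 50. [r1c6∈{6}] nothing but 6 survives at r1c6 ⇒ r1c6=6.
Step 51. [r7c2∈{3}] r7c2's peers cover all but 3. So r7c2=3.
Step 52. [r2c3∈{1}] only 1 remains possible at r2c3 ⇒ r2c3=1.
Step 53. [r4c1∈{2}] r4c1 has the single candidate 2, so r4c1=2.

Answer: 3 9 2 1 4 6 7 8 5 / 7 8 1 2 5 3 6 4 9 / 6 5 4 9 8 7 2 1 3 / 2 7 3 8 1 9 4 5 6 / 4 1 8 3 6 5 9 7 2 / 9 6 5 7 2 4 8 3 1 / 5 3 6 4 7 2 1 9 8 / 1 2 7 5 9 8 3 6 4 / 8 4 9 6 3 1 5 2 7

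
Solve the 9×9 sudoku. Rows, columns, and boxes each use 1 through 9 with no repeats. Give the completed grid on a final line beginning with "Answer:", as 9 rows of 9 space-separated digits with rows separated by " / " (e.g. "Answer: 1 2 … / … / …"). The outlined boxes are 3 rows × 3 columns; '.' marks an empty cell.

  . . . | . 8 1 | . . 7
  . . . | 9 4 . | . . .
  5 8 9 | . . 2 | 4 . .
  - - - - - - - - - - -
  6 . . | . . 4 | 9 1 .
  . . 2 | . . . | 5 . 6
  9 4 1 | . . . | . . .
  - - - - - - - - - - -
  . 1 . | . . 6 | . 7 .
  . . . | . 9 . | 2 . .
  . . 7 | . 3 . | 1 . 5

Step 1. [r9c6∈{8}] r9c6 is down to just 8. So r9c6=8.
Step 2. [r1c8∈{2,3,5,6,9}] across row 1, 9 lands solely at r1c8, so r1c8=9.
Step 3. [r1c4∈{3,5,6}] r1c4 is the only open cell in row 1 admitting 5. So r1c4=5.
Step 4. [r6c7∈{3,7,8}] col 7 places 7 nowhere but r6c7, so r6c7=7.
Step 5. [r2c8∈{2,3,5,6,8}] 5 has one home in row 2: r2c8 ⇒ r2c8=5.
Step 6. [r2c9∈{1,2,3,8}] across box 3, 2 lands solely at r2c9. So r2c9=2.
Step 7. [r6c8∈{2,3,8}] across col 8, 2 lands solely at r6c8 ⇒ r6c8=2.
Step 8. [r5c8∈{3,4,8}] row 5 places 4 nowhere but r5c8 ⇒ r5c8=4.
Step 9. [r8c8∈{3,6,8}] across col 8, 8 lands solely at r8c8, so r8c8=8.
Step 10. [r7c7∈{3}] nothing but 3 survives at r7c7. So r7c7=3.
Step 11. [r8c9∈{4}] r8c9's peers cover all but 4. So r8c9=4.
Step 12. [r8c1∈{3}] nothing but 3 survives at r8c1. So r8c1=3.
Step 13. [r1c7∈{6}] r1c7 is down to just 6 ⇒ r1c7=6.
Step 14. [r5c5∈{1,7}] across col 5, 1 lands solely at r5c5, so r5c5=1.
Step 15. [r3c8∈{3}] r3c8 is down to just 3, so r3c8=3.
Step 16. [r2c6∈{3,7}] in box 2, 3 fits only at r2c6, so r2c6=3.
Step 17. [r6c6∈{5}] r6c6 has the single candidate 5. So r6c6=5.
Step 18. [r8c6∈{7}] only 7 remains possible at r8c6 ⇒ r8c6=7.
Step 19. [r6c5∈{6}] r6c5's peers cover all but 6. So r6c5=6.
Step 20. [r7c5∈{2,5}] r7c5 is the only open cell in col 5 admitting 5. So r7c5=5.
Step 21. [r9c2∈{2,6,9}] r9c2 is the only open cell in row 9 admitting 9. So r9c2=9.
Step 22. [r3c5∈{7}] nothing but 7 survives at r3c5. So r3c5=7.
Step 23. [r2c3∈{6}] r2c3 has the single candidate 6. So r2c3=6.
Step 24. [r2c2∈{7}] r2c2 is down to just 7, so r2c2=7.
Step 25. [r4c4∈{2,3,7,8}] r4c4 is the only open cell in row 4 admitting 7. So r4c4=7.
Step 26. [r5c2∈{3}] nothing but 3 survives at r5c2, so r5c2=3.
Step 27. [r5c4∈{8}] r5c4's peers cover all but 8 ⇒ r5c4=8.
Step 28. [r4c3∈{5,8}] across box 4, 8 lands solely at r4c3. So r4c3=8.
Step 29. [r7c3∈{4}] nothing but 4 survives at r7c3 ⇒ r7c3=4.
Step 30. [r9c1∈{2}] r9c1's peers cover all but 2. So r9c1=2.
Step 31. [r4c9∈{3}] r4c9's peers cover all but 3 ⇒ r4c9=3.
Step 32. [r8c3∈{5}] r8c3 is down to just 5. So r8c3=5.
Step 33. [r7c1∈{8}] r7c1 is down to just 8 ⇒ r7c1=8.
Step 34. [r6c4∈{3}] only 3 remains possible at r6c4 ⇒ r6c4=3.
Step 35. [r5c1∈{7}] r5c1 is down to just 7, so r5c1=7.
Step 36. [r7c4∈{2}] r7c4 is down to just 2. So r7c4=2.
Step 37. [r9c4∈{4}] r9c4 is down to just 4 ⇒ r9c4=4.
Step 38. [r7c9∈{9}] r7c9 is down to just 9 ⇒ r7c9=9.
Step 39. [r8c2∈{6}] r8c2 has the single candidate 6, so r8c2=6.
Step 40. [r1c1∈{4}] r1c1 has the single candidate 4. So r1c1=4.
Step 41. [r1c2∈{2}] r1c2 is down to just 2. So r1c2=2.
Step 42. [r5c6∈{9}] nothing but 9 survives at r5c6, so r5c6=9.
Step 43. [r1c3∈{3}] r1c3 has the single candidate 3 ⇒ r1c3=3.
Step 44. [r8c4∈{1}] nothing but 1 survives at r8c4, so r8c4=1.
Step 45. [r2c7∈{8}] r2c7's peers cover all but 8, so r2c7=8.
Step 46. [r4c5∈{2}] only 2 remains possible at r4c5. So r4c5=2.
Step 47. [r9c8∈{6}] r9c8 is down to just 6 ⇒ r9c8=6.
Step 48. [r2c1∈{1}] r2c1 has the single candidate 1 ⇒ r2c1=1.
Step 49. [r4c2∈{5}] r4c2 has the single candidate 5, so r4c2=5.
Step 50. [r3c4∈{6}] nothing but 6 survives at r3c4, so r3c4=6.
Step 51. [r6c9∈{8}] only 8 remains possible at r6c9. So r6c9=8.
Step 52. [r3c9∈{1}] r3c9's peers cover all but 1. So r3c9=1.

Answer: 4 2 3 5 8 1 6 9 7 / 1 7 6 9 4 3 8 5 2 / 5 8 9 6 7 2 4 3 1 / 6 5 8 7 2 4 9 1 3 / 7 3 2 8 1 9 5 4 6 / 9 4 1 3 6 5 7 2 8 / 8 1 4 2 5 6 3 7 9 / 3 6 5 1 9 7 2 8 4 / 2 9 7 4 3 8 1 6 5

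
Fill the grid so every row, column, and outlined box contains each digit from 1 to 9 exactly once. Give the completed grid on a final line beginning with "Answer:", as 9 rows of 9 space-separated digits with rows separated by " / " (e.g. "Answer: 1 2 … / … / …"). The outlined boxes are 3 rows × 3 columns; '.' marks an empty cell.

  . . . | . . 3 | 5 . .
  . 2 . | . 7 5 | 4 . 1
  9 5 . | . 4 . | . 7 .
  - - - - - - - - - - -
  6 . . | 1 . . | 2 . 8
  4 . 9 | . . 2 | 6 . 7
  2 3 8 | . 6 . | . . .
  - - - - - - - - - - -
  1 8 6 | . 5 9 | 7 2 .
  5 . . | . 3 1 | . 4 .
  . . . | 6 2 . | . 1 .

Step 1. [r2c8∈{3,6,8,9}] across row 2, 6 lands solely at r2c8, so r2c8=6.
Step 2. [r1c8∈{8,9}] r1c8 is the only open cell in col 8 admitting 8. So r1c8=8.
Step 3. [r1c9∈{2,9}] r1c9 is the only open cell in box 3 admitting 9, so r1c9=9.
Step 4. [r4c2∈{7}] only 7 remains possible at r4c2 ⇒ r4c2=7.
Step 5. [r3c3∈{1,3}] r3c3 is the only open cell in row 3 admitting 1. So r3c3=1.
Step 6. [r6c9∈{4,5}] col 9 places 4 nowhere but r6c9 ⇒ r6c9=4.
Step 7. [r4c8∈{3,5,9}] in row 4, 3 fits only at r4c8 ⇒ r4c8=3.
Step 8. [r7c9∈{3}] nothing but 3 survives at r7c9. So r7c9=3.
Step 9. [r6c8∈{5,9}] in col 8, 9 fits only at r6c8. So r6c8=9.
Step 10. [r8c2∈{9}] r8c2 has the single candidate 9 ⇒ r8c2=9.
Step 11. [r9c2∈{4}] r9c2's peers cover all but 4 ⇒ r9c2=4.
Step 12. [r6c4∈{5,7}] across row 6, 5 lands solely at r6c4 ⇒ r6c4=5.
Step 13. [r8c4∈{7,8}] across col 4, 7 lands solely at r8c4. So r8c4=7.
Step 14. [r2c1∈{3,8}] across col 1, 8 lands solely at r2c1, so r2c1=8.
Step 15. [r1c1∈{7}] r1c1's peers cover all but 7, so r1c1=7.
Step 16. [r9c6∈{8}] r9c6's peers cover all but 8. So r9c6=8.
Step 17. [r3c4∈{2,8}] row 3 places 8 nowhere but r3c4. So r3c4=8.
Step 18. [r9c1∈{3}] nothing but 3 survives at r9c1, so r9c1=3.
Step 19. [r3c7∈{3}] nothing but 3 survives at r3c7. So r3c7=3.
Step 20. [r6c6∈{7}] r6c6's peers cover all but 7. So r6c6=7.
Step 21. [r8c7∈{8}] nothing but 8 survives at r8c7 ⇒ r8c7=8.
Step 22. [r3c9∈{2}] only 2 remains possible at r3c9. So r3c9=2.
Step 23. [r8c3∈{2}] r8c3 is down to just 2, so r8c3=2.
Step 24. [r4c5∈{9}] nothing but 9 survives at r4c5, so r4c5=9.
Step 25. [r9c9∈{5}] r9c9 has the single candidate 5 ⇒ r9c9=5.
Step 26. [r9c7∈{9}] r9c7 is down to just 9. So r9c7=9.
Step 27. [r1c2∈{6}] r1c2's peers cover all but 6 ⇒ r1c2=6.
Step 28. [r5c5∈{8}] r5c5 is down to just 8, so r5c5=8.
Step 29. [r2c4∈{9}] r2c4 has the single candidate 9 ⇒ r2c4=9.
Step 30. [r4c3∈{5}] only 5 remains possible at r4c3, so r4c3=5.
Step 31. [r5c2∈{1}] r5c2 has the single candidate 1. So r5c2=1.
Step 32. [r1c3∈{4}] r1c3 has the single candidate 4. So r1c3=4.
Step 33. [r4c6∈{4}] only 4 remains possible at r4c6 ⇒ r4c6=4.
Step 34. [r5c4∈{3}] only 3 remains possible at r5c4 ⇒ r5c4=3.
Step 35. [r8c9∈{6}] r8c9 has the single candidate 6. So r8c9=6.
Step 36. [r5c8∈{5}] r5c8 is down to just 5. So r5c8=5.
Step 37. [r3c6∈{6}] only 6 remains possible at r3c6 ⇒ r3c6=6.
Step 38. [r7c4∈{4}] r7c4 is down to just 4 ⇒ r7c4=4.
Step 39. [r1c4∈{2}] r1c4 has the single candidate 2, so r1c4=2.
Step 40. [r9c3∈{7}] r9c3's peers cover all but 7, so r9c3=7.
Step 41. [r6c7∈{1}] r6c7 is down to just 1 ⇒ r6c7=1.
Step 42. [r2c3∈{3}] r2c3 is down to just 3 ⇒ r2c3=3.
Step 43. [r1c5∈{1}] r1c5's peers cover all but 1 ⇒ r1c5=1.

Answer: 7 6 4 2 1 3 5 8 9 / 8 2 3 9 7 5 4 6 1 / 9 5 1 8 4 6 3 7 2 / 6 7 5 1 9 4 2 3 8 / 4 1 9 3 8 2 6 5 7 / 2 3 8 5 6 7 1 9 4 / 1 8 6 4 5 9 7 2 3 / 5 9 2 7 3 1 8 4 6 / 3 4 7 6 2 8 9 1 5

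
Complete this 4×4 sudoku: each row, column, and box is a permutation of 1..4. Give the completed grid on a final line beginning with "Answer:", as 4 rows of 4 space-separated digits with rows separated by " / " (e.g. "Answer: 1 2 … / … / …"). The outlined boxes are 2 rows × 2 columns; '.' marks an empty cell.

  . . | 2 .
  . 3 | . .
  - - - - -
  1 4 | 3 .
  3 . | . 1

Step 1. [r2c4∈{4}] r2c4's peers cover all but 4, so r2c4=4.
Step 2. [r1c1∈{4}] only 4 remains possible at r1c1. So r1c1=4.
Step 3. [r2c1∈{2}] r2c1 has the single candidate 2, so r2c1=2.
Step 4. [r1c4∈{3}] r1c4's peers cover all but 3 ⇒ r1c4=3.
Step 5. [r2c3∈{1}] r2c3's peers cover all but 1, so r2c3=1.
Step 6. [r1c2∈{1}] r1c2 has the single candidate 1 ⇒ r1c2=1.
Step 7. [r4c2∈{2}] r4c2 is down to just 2, so r4c2=2.
Step 8. [r4c3∈{4}] r4c3 is down to just 4, so r4c3=4.
Step 9. [r3c4∈{2}] nothing but 2 survives at r3c4, so r3c4=2.

Answer: 4 1 2 3 / 2 3 1 4 / 1 4 3 2 / 3 2 4 1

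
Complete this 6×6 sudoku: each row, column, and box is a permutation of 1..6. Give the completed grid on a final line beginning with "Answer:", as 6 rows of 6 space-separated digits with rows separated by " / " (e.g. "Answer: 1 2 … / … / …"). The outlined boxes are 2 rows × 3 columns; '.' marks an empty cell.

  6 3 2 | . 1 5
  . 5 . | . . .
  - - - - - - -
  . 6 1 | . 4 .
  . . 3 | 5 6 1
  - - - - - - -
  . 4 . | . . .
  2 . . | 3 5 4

Step 1. [r3c4∈{2}] r3c4 is down to just 2, so r3c4=2.
Step 2. [r5c5∈{2}] r5c5 is down to just 2. So r5c5=2.
Step 3. [r5c6∈{6}] only 6 remains possible at r5c6. So r5c6=6.
Step 4. [r2c3∈{4}] nothing but 4 survives at r2c3, so r2c3=4.
Step 5. [r5c1∈{1,3,5}] across row 5, 3 lands solely at r5c1. So r5c1=3.
Step 6. [r2c5∈{3}] r2c5's peers cover all but 3 ⇒ r2c5=3.
Step 7. [r3c1∈{5}] r3c1 is down to just 5, so r3c1=5.
Step 8. [r6c2∈{1}] r6c2 is down to just 1, so r6c2=1.
Step 9. [r2c4∈{6}] nothing but 6 survives at r2c4 ⇒ r2c4=6.
Step 10. [r5c4∈{1}] r5c4's peers cover all but 1 ⇒ r5c4=1.
Step 11. [r5c3∈{5}] only 5 remains possible at r5c3. So r5c3=5.
Step 12. [r2c6∈{2}] r2c6 is down to just 2, so r2c6=2.
Step 13. [r4c2∈{2}] only 2 remains possible at r4c2 ⇒ r4c2=2.
Step 14. [r4c1∈{4}] r4c1 is down to just 4. So r4c1=4.
Step 15. [r3c6∈{3}] r3c6 is down to just 3. So r3c6=3.
Step 16. [r6c3∈{6}] r6c3's peers cover all but 6. So r6c3=6.
Step 17. [r2c1∈{1}] nothing but 1 survives at r2c1. So r2c1=1.
Step 18. [r1c4∈{4}] only 4 remains possible at r1c4 ⇒ r1c4=4.

Answer: 6 3 2 4 1 5 / 1 5 4 6 3 2 / 5 6 1 2 4 3 / 4 2 3 5 6 1 / 3 4 5 1 2 6 / 2 1 6 3 5 4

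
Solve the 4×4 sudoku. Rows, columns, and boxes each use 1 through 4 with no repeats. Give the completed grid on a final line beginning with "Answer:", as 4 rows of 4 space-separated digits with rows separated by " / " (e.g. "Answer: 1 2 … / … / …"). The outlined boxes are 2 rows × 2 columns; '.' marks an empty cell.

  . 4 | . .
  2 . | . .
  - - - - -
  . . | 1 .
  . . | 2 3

Step 1. [r4c1∈{1,4}] in row 4, 4 fits only at r4c1 ⇒ r4c1=4.
Step 2. [r1c1∈{1,3}] col 1 places 1 nowhere but r1c1. So r1c1=1.
Step 3. [r2c2∈{3}] r2c2 is down to just 3, so r2c2=3.
Step 4. [r3c4∈{4}] only 4 remains possible at r3c4, so r3c4=4.
Step 5. [r3c2∈{2}] r3c2 is down to just 2 ⇒ r3c2=2.
Step 6. [r3c1∈{3}] r3c1 is down to just 3, so r3c1=3.
Step 7. [r4c2∈{1}] r4c2 has the single candidate 1. So r4c2=1.
Step 8. [r1c3∈{3}] r1c3's peers cover all but 3 ⇒ r1c3=3.
Step 9. [r1c4∈{2}] r1c4 has the single candidate 2, so r1c4=2.
Step 10. [r2c3∈{4}] r2c3 has the single candidate 4, so r2c3=4.
Step 11. [r2c4∈{1}] nothing but 1 survives at r2c4, so r2c4=1.

Answer: 1 4 3 2 / 2 3 4 1 / 3 2 1 4 / 4 1 2 3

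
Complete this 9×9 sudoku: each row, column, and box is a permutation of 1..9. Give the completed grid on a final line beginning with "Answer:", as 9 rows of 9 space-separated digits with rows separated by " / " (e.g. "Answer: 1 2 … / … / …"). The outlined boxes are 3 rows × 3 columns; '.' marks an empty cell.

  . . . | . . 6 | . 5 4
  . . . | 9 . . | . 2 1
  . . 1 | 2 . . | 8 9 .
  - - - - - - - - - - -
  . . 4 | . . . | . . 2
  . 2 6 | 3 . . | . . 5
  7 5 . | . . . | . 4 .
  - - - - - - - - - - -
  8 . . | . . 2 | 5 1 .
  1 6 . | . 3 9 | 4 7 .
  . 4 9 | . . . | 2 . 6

Step 1. [r4c2∈{1,3,8,9}] 1 has one home in col 2: r4c2, so r4c2=1.
Step 2. [r6c3∈{3,8}] across box 4, 8 lands solely at r6c3, so r6c3=8.
Step 3. [r4c1∈{3,9}] box 4 places 3 nowhere but r4c1. So r4c1=3.
Step 4. [r6c6∈{1}] only 1 remains possible at r6c6. So r6c6=1.
Step 5. [r3c9∈{3,7}] col 9 places 7 nowhere but r3c9. So r3c9=7.
Step 6. [r9c1∈{5}] r9c1 is down to just 5, so r9c1=5.
Step 7. [r3c2∈{3}] nothing but 3 survives at r3c2. So r3c2=3.
Step 8. [r7c2∈{7}] r7c2 has the single candidate 7. So r7c2=7.
Step 9. [r6c4∈{6}] r6c4's peers cover all but 6, so r6c4=6.
Step 10. [r2c6∈{3,4,5,7,8}] across col 6, 3 lands solely at r2c6. So r2c6=3.
Step 11. [r5c8∈{8}] only 8 remains possible at r5c8. So r5c8=8.
Step 12. [r5c1∈{9}] r5c1 is down to just 9, so r5c1=9.
Step 13. [r3c1∈{4,6}] across row 3, 6 lands solely at r3c1. So r3c1=6.
Step 14. [r7c9∈{3,9}] r7c9 is the only open cell in row 7 admitting 9, so r7c9=9.
Step 15. [r2c3∈{5,7}] col 3 places 5 nowhere but r2c3, so r2c3=5.
Step 16. [r2c5∈{4,7,8}] row 2 places 7 nowhere but r2c5. So r2c5=7.
Step 17. [r5c5∈{4}] only 4 remains possible at r5c5. So r5c5=4.
Step 18. [r5c6∈{7}] r5c6 has the single candidate 7, so r5c6=7.
Step 19. [r9c6∈{8}] only 8 remains possible at r9c6. So r9c6=8.
Step 20. [r4c6∈{5}] only 5 remains possible at r4c6. So r4c6=5.
Step 21. [r4c4∈{8}] nothing but 8 survives at r4c4, so r4c4=8.
Step 22. [r4c7∈{6,7,9}] across row 4, 7 lands solely at r4c7. So r4c7=7.
Step 23. [r1c4∈{1}] r1c4 has the single candidate 1 ⇒ r1c4=1.
Step 24. [r6c7∈{3,9}] 9 has one home in col 7: r6c7 ⇒ r6c7=9.
Step 25. [r1c2∈{8,9}] r1c2 is the only open cell in row 1 admitting 9 ⇒ r1c2=9.
Step 26. [r8c3∈{2}] only 2 remains possible at r8c3, so r8c3=2.
Step 27. [r6c5∈{2}] r6c5 is down to just 2, so r6c5=2.
Step 28. [r6c9∈{3}] nothing but 3 survives at r6c9, so r6c9=3.
Step 29. [r3c6∈{4}] r3c6 is down to just 4, so r3c6=4.
Step 30. [r2c2∈{8}] r2c2 has the single candidate 8 ⇒ r2c2=8.
Step 31. [r5c7∈{1}] nothing but 1 survives at r5c7, so r5c7=1.
Step 32. [r7c5∈{6}] only 6 remains possible at r7c5. So r7c5=6.
Step 33. [r7c3∈{3}] r7c3 has the single candidate 3 ⇒ r7c3=3.
Step 34. [r9c4∈{7}] r9c4's peers cover all but 7, so r9c4=7.
Step 35. [r8c9∈{8}] only 8 remains possible at r8c9. So r8c9=8.
Step 36. [r1c3∈{7}] r1c3 is down to just 7, so r1c3=7.
Step 37. [r1c5∈{8}] nothing but 8 survives at r1c5 ⇒ r1c5=8.
Step 38. [r4c5∈{9}] r4c5 is down to just 9. So r4c5=9.
Step 39. [r2c1∈{4}] r2c1 is down to just 4. So r2c1=4.
Step 40. [r3c5∈{5}] only 5 remains possible at r3c5 ⇒ r3c5=5.
Step 41. [r1c7∈{3}] nothing but 3 survives at r1c7 ⇒ r1c7=3.
Step 42. [r4c8∈{6}] r4c8 is down to just 6. So r4c8=6.
Step 43. [r9c5∈{1}] r9c5 has the single candidate 1 ⇒ r9c5=1.
Step 44. [r9c8∈{3}] r9c8's peers cover all but 3, so r9c8=3.
Step 45. [r1c1∈{2}] only 2 remains possible at r1c1 ⇒ r1c1=2.
Step 46. [r7c4∈{4}] r7c4's peers cover all but 4. So r7c4=4.
Step 47. [r2c7∈{6}] r2c7's peers cover all but 6. So r2c7=6.
Step 48. [r8c4∈{5}] r8c4 has the single candidate 5. So r8c4=5.

Answer: 2 9 7 1 8 6 3 5 4 / 4 8 5 9 7 3 6 2 1 / 6 3 1 2 5 4 8 9 7 / 3 1 4 8 9 5 7 6 2 / 9 2 6 3 4 7 1 8 5 / 7 5 8 6 2 1 9 4 3 / 8 7 3 4 6 2 5 1 9 / 1 6 2 5 3 9 4 7 8 / 5 4 9 7 1 8 2 3 6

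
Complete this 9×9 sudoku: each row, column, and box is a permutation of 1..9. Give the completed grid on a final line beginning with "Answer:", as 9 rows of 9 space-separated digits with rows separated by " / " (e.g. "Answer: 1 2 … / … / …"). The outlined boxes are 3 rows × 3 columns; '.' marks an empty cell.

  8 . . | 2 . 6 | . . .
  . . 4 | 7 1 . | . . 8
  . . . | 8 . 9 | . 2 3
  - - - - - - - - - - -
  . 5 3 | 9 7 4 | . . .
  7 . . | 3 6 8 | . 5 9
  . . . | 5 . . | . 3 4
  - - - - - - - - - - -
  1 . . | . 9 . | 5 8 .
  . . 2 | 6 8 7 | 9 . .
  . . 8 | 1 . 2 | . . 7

Step 1. [r2c7∈{6}] r2c7's peers cover all but 6. So r2c7=6.
Step 2. [r1c8∈{1,4,7,9}] r1c8 is the only open cell in col 8 admitting 7. So r1c8=7.
Step 3. [r5c3∈{1}] r5c3 is down to just 1. So r5c3=1.
Step 4. [r9c5∈{3,4,5}] r9c5 is the only open cell in box 8 admitting 5 ⇒ r9c5=5.
Step 5. [r8c1∈{3,4,5}] in row 8, 5 fits only at r8c1, so r8c1=5.
Step 6. [r9c1∈{3,4,6,9}] in col 1, 4 fits only at r9c1 ⇒ r9c1=4.
Step 7. [r2c1∈{2,3,9}] r2c1 is the only open cell in col 1 admitting 3. So r2c1=3.
Step 8. [r9c2∈{3,6,9}] across row 9, 9 lands solely at r9c2, so r9c2=9.
Step 9. [r3c1∈{6}] only 6 remains possible at r3c1 ⇒ r3c1=6.
Step 10. [r4c1∈{2}] r4c1 has the single candidate 2, so r4c1=2.
Step 11. [r8c9∈{1}] r8c9 has the single candidate 1 ⇒ r8c9=1.
Step 12. [r4c8∈{1,6}] across col 8, 1 lands solely at r4c8, so r4c8=1.
Step 13. [r1c3∈{5,9}] in row 1, 9 fits only at r1c3, so r1c3=9.
Step 14. [r1c2∈{1}] r1c2 is down to just 1. So r1c2=1.
Step 15. [r6c7∈{2,7,8}] 7 has one home in row 6: r6c7, so r6c7=7.
Step 16. [r3c2∈{7}] only 7 remains possible at r3c2, so r3c2=7.
Step 17. [r3c5∈{4}] only 4 remains possible at r3c5, so r3c5=4.
Step 18. [r6c3∈{6}] r6c3 has the single candidate 6, so r6c3=6.
Step 19. [r7c2∈{3,6}] r7c2 is the only open cell in col 2 admitting 6. So r7c2=6.
Step 20. [r4c9∈{6}] r4c9's peers cover all but 6 ⇒ r4c9=6.
Step 21. [r6c2∈{8}] r6c2 has the single candidate 8, so r6c2=8.
Step 22. [r7c4∈{4}] nothing but 4 survives at r7c4 ⇒ r7c4=4.
Step 23. [r9c8∈{6}] nothing but 6 survives at r9c8 ⇒ r9c8=6.
Step 24. [r6c6∈{1}] only 1 remains possible at r6c6. So r6c6=1.
Step 25. [r5c2∈{4}] nothing but 4 survives at r5c2 ⇒ r5c2=4.
Step 26. [r4c7∈{8}] r4c7 has the single candidate 8, so r4c7=8.
Step 27. [r1c5∈{3}] r1c5 is down to just 3, so r1c5=3.
Step 28. [r1c7∈{4}] nothing but 4 survives at r1c7, so r1c7=4.
Step 29. [r7c6∈{3}] r7c6 has the single candidate 3. So r7c6=3.
Step 30. [r1c9∈{5}] r1c9's peers cover all but 5. So r1c9=5.
Step 31. [r6c1∈{9}] r6c1 is down to just 9 ⇒ r6c1=9.
Step 32. [r8c2∈{3}] r8c2 has the single candidate 3. So r8c2=3.
Step 33. [r9c7∈{3}] r9c7 has the single candidate 3. So r9c7=3.
Step 34. [r3c3∈{5}] only 5 remains possible at r3c3, so r3c3=5.
Step 35. [r7c9∈{2}] r7c9 is down to just 2 ⇒ r7c9=2.
Step 36. [r7c3∈{7}] r7c3's peers cover all but 7 ⇒ r7c3=7.
Step 37. [r6c5∈{2}] only 2 remains possible at r6c5 ⇒ r6c5=2.
Step 38. [r2c6∈{5}] r2c6 is down to just 5, so r2c6=5.
Step 39. [r2c8∈{9}] nothing but 9 survives at r2c8 ⇒ r2c8=9.
Step 40. [r8c8∈{4}] r8c8's peers cover all but 4 ⇒ r8c8=4.
Step 41. [r3c7∈{1}] only 1 remains possible at r3c7. So r3c7=1.
Step 42. [r5c7∈{2}] nothing but 2 survives at r5c7 ⇒ r5c7=2.
Step 43. [r2c2∈{2}] r2c2 is down to just 2. So r2c2=2.

Answer: 8 1 9 2 3 6 4 7 5 / 3 2 4 7 1 5 6 9 8 / 6 7 5 8 4 9 1 2 3 / 2 5 3 9 7 4 8 1 6 / 7 4 1 3 6 8 2 5 9 / 9 8 6 5 2 1 7 3 4 / 1 6 7 4 9 3 5 8 2 / 5 3 2 6 8 7 9 4 1 / 4 9 8 1 5 2 3 6 7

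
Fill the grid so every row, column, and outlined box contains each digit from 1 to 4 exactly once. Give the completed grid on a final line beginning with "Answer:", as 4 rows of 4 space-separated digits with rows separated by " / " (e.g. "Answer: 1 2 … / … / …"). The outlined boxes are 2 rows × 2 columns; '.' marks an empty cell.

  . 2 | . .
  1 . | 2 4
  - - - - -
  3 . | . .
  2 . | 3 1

Step 1. [r3c3∈{4}] r3c3 has the single candidate 4. So r3c3=4.
Step 2. [r3c2∈{1}] r3c2 has the single candidate 1 ⇒ r3c2=1.
Step 3. [r1c1∈{4}] nothing but 4 survives at r1c1. So r1c1=4.
Step 4. [r1c4∈{3}] r1c4's peers cover all but 3. So r1c4=3.
Step 5. [r1c3∈{1}] nothing but 1 survives at r1c3. So r1c3=1.
Step 6. [r2c2∈{3}] r2c2 is down to just 3 ⇒ r2c2=3.
Step 7. [r4c2∈{4}] r4c2 has the single candidate 4, so r4c2=4.
Step 8. [r3c4∈{2}] r3c4's peers cover all but 2, so r3c4=2.

Answer: 4 2 1 3 / 1 3 2 4 / 3 1 4 2 / 2 4 3 1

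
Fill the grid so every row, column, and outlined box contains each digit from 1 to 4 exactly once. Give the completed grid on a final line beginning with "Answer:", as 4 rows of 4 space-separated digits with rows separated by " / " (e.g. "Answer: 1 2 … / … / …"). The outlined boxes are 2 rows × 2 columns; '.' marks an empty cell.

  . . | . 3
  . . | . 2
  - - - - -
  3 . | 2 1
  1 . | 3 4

Step 1. [r2c1∈{4}] r2c1 has the single candidate 4, so r2c1=4.
Step 2. [r2c3∈{1}] r2c3's peers cover all but 1, so r2c3=1.
Step 3. [r1c2∈{1,2}] in row 1, 1 fits only at r1c2. So r1c2=1.
Step 4. [r1c1∈{2}] r1c1's peers cover all but 2. So r1c1=2.
Step 5. [r2c2∈{3}] r2c2's peers cover all but 3 ⇒ r2c2=3.
Step 6. [r4c2∈{2}] r4c2's peers cover all but 2, so r4c2=2.
Step 7. [r1c3∈{4}] nothing but 4 survives at r1c3. So r1c3=4.
Step 8. [r3c2∈{4}] only 4 remains possible at r3c2, so r3c2=4.

Answer: 2 1 4 3 / 4 3 1 2 / 3 4 2 1 / 1 2 3 4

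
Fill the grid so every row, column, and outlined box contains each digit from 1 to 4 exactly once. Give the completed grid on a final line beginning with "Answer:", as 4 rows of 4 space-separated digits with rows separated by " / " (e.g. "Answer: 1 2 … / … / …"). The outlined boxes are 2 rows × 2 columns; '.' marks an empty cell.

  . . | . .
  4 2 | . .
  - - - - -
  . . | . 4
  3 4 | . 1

Step 1. [r1c2∈{1,3}] in col 2, 3 fits only at r1c2, so r1c2=3.
Step 2. [r4c3∈{2}] nothing but 2 survives at r4c3 ⇒ r4c3=2.
Step 3. [r2c3∈{1,3}] in row 2, 1 fits only at r2c3 ⇒ r2c3=1.
Step 4. [r3c1∈{1,2}] in row 3, 2 fits only at r3c1, so r3c1=2.
Step 5. [r1c1∈{1}] r1c1's peers cover all but 1, so r1c1=1.
Step 6. [r2c4∈{3}] nothing but 3 survives at r2c4 ⇒ r2c4=3.
Step 7. [r3c2∈{1}] only 1 remains possible at r3c2. So r3c2=1.
Step 8. [r1c4∈{2}] r1c4 has the single candidate 2. So r1c4=2.
Step 9. [r1c3∈{4}] only 4 remains possible at r1c3 ⇒ r1c3=4.
Step 10. [r3c3∈{3}] r3c3's peers cover all but 3. So r3c3=3.

Answer: 1 3 4 2 / 4 2 1 3 / 2 1 3 4 / 3 4 2 1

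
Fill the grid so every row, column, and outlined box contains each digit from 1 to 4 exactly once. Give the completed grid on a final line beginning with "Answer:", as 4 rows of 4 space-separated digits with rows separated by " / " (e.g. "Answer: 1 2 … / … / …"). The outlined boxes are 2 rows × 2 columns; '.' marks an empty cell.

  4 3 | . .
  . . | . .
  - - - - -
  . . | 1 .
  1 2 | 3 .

Step 1. [r1c3∈{2}] only 2 remains possible at r1c3. So r1c3=2.
Step 2. [r4c4∈{4}] r4c4's peers cover all but 4 ⇒ r4c4=4.
Step 3. [r2c2∈{1}] r2c2's peers cover all but 1, so r2c2=1.
Step 4. [r3c4∈{2}] r3c4's peers cover all but 2. So r3c4=2.
Step 5. [r2c4∈{3}] r2c4's peers cover all but 3. So r2c4=3.
Step 6. [r3c2∈{4}] r3c2's peers cover all but 4, so r3c2=4.
Step 7. [r2c3∈{4}] r2c3 is down to just 4, so r2c3=4.
Step 8. [r3c1∈{3}] nothing but 3 survives at r3c1 ⇒ r3c1=3.
Step 9. [r1c4∈{1}] only 1 remains possible at r1c4. So r1c4=1.
Step 10. [r2c1∈{2}] r2c1 has the single candidate 2. So r2c1=2.

Answer: 4 3 2 1 / 2 1 4 3 / 3 4 1 2 / 1 2 3 4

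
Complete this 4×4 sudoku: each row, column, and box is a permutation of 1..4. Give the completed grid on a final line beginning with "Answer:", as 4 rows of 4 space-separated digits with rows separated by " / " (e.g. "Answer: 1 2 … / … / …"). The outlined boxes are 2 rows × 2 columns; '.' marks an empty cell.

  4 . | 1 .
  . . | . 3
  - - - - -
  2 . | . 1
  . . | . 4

Step 1. [r4c1∈{1,3}] r4c1 is the only open cell in col 1 admitting 3. So r4c1=3.
Step 2. [r1c4∈{2}] r1c4 has the single candidate 2. So r1c4=2.
Step 3. [r2c1∈{1}] r2c1 is down to just 1 ⇒ r2c1=1.
Step 4. [r1c2∈{3}] r1c2 has the single candidate 3, so r1c2=3.
Step 5. [r3c2∈{4}] r3c2 is down to just 4 ⇒ r3c2=4.
Step 6. [r4c3∈{2}] r4c3's peers cover all but 2 ⇒ r4c3=2.
Step 7. [r3c3∈{3}] r3c3 is down to just 3 ⇒ r3c3=3.
Step 8. [r2c2∈{2}] nothing but 2 survives at r2c2 ⇒ r2c2=2.
Step 9. [r4c2∈{1}] only 1 remains possible at r4c2 ⇒ r4c2=1.
Step 10. [r2c3∈{4}] r2c3's peers cover all but 4, so r2c3=4.

Answer: 4 3 1 2 / 1 2 4 3 / 2 4 3 1 / 3 1 2 4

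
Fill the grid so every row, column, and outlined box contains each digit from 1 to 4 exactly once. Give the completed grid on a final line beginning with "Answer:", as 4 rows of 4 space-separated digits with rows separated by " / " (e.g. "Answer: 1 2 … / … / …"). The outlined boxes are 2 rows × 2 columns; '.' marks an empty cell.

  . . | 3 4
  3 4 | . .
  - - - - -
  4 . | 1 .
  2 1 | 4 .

Step 1. [r3c4∈{2,3}] row 3 places 2 nowhere but r3c4, so r3c4=2.
Step 2. [r2c3∈{2}] r2c3 is down to just 2. So r2c3=2.
Step 3. [r3c2∈{3}] r3c2 is down to just 3 ⇒ r3c2=3.
Step 4. [r2c4∈{1}] r2c4's peers cover all but 1. So r2c4=1.
Step 5. [r1c1∈{1}] nothing but 1 survives at r1c1, so r1c1=1.
Step 6. [r4c4∈{3}] only 3 remains possible at r4c4. So r4c4=3.
Step 7. [r1c2∈{2}] only 2 remains possible at r1c2 ⇒ r1c2=2.

Answer: 1 2 3 4 / 3 4 2 1 / 4 3 1 2 / 2 1 4 3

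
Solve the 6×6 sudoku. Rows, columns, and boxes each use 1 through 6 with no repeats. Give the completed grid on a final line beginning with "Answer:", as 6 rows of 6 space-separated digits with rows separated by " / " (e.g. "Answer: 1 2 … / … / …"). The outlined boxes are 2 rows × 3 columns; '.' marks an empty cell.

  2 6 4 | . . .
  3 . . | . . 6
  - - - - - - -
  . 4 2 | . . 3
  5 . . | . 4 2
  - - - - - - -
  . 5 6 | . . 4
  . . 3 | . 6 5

Step 1. [r5c1∈{1}] r5c1 is down to just 1, so r5c1=1.
Step 2. [r6c4∈{1,2}] in row 6, 1 fits only at r6c4. So r6c4=1.
Step 3. [r2c3∈{1,5}] in col 3, 5 fits only at r2c3, so r2c3=5.
Step 4. [r3c5∈{1,5}] in row 3, 1 fits only at r3c5, so r3c5=1.
Step 5. [r2c5∈{2}] r2c5 is down to just 2 ⇒ r2c5=2.
Step 6. [r1c5∈{3,5}] r1c5 is the only open cell in col 5 admitting 5. So r1c5=5.
Step 7. [r4c4∈{6}] only 6 remains possible at r4c4 ⇒ r4c4=6.
Step 8. [r5c5∈{3}] only 3 remains possible at r5c5. So r5c5=3.
Step 9. [r2c2∈{1}] r2c2 is down to just 1 ⇒ r2c2=1.
Step 10. [r2c4∈{4}] r2c4 is down to just 4 ⇒ r2c4=4.
Step 11. [r6c1∈{4}] r6c1 has the single candidate 4. So r6c1=4.
Step 12. [r6c2∈{2}] r6c2's peers cover all but 2 ⇒ r6c2=2.
Step 13. [r4c2∈{3}] r4c2 is down to just 3 ⇒ r4c2=3.
Step 14. [r1c6∈{1}] r1c6's peers cover all but 1. So r1c6=1.
Step 15. [r1c4∈{3}] r1c4 is down to just 3. So r1c4=3.
Step 16. [r4c3∈{1}] only 1 remains possible at r4c3 ⇒ r4c3=1.
Step 17. [r3c4∈{5}] r3c4 has the single candidate 5, so r3c4=5.
Step 18. [r5c4∈{2}] r5c4 has the single candidate 2. So r5c4=2.
Step 19. [r3c1∈{6}] r3c1's peers cover all but 6, so r3c1=6.

Answer: 2 6 4 3 5 1 / 3 1 5 4 2 6 / 6 4 2 5 1 3 / 5 3 1 6 4 2 / 1 5 6 2 3 4 / 4 2 3 1 6 5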